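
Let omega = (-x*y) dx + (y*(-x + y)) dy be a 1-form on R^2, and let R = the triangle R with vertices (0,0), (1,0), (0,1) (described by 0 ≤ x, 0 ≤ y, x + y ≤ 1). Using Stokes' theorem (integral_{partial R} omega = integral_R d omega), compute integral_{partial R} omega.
integral_(partial R) omega = 0

Stokes: integral_partial_R omega = integral_R d omega with d omega = (∂Q/∂x - ∂P/∂y) dx ∧ dy.
  ∂Q/∂x = -y
  ∂P/∂y = -x
  integrand = ∂Q/∂x - ∂P/∂y = x - y.
Integrating over R: integral_0^1 integral_0^{1-x} (x - y) dy dx = 0.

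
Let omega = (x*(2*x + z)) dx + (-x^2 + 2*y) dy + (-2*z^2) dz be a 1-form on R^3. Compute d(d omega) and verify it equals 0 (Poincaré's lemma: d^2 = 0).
d(d omega) = 0

Step 1: d omega = sum_{i<j} (∂f_j/∂x_i - ∂f_i/∂x_j) dx_i ∧ dx_j:
  coeff of dx ∧ dy: -2*x
  coeff of dx ∧ dz: -x
  coeff of dy ∧ dz: 0
Step 2: Apply d again to each 2-form coefficient. The only possible 3-form in R^3 is dx ∧ dy ∧ dz, with coefficient
  ∂(coeff of dy∧dz)/∂x - ∂(coeff of dx∧dz)/∂y + ∂(coeff of dx∧dy)/∂z
  = ∂/∂x (0) - ∂/∂y (-x) + ∂/∂z (-2*x).
Each of these terms simplifies to sums of mixed partials that cancel in pairs. The result is 0 (by equality of mixed partials for smooth functions — Schwarz / Clairaut).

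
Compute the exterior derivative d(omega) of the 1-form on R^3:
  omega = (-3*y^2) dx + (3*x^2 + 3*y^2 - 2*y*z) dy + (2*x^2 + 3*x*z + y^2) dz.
d(omega) = (6*x + 6*y) dx ∧ dy + (4*x + 3*z) dx ∧ dz + (4*y) dy ∧ dz

For a 1-form omega = sum_i f_i dx_i, the exterior derivative is
  d(omega) = sum_{i < j} (∂f_j/∂x_i - ∂f_i/∂x_j) dx_i ∧ dx_j.
  coefficient of dx ∧ dy: ∂f_2/∂x - ∂f_1/∂y = ∂(3*x^2 + 3*y^2 - 2*y*z)/∂x - ∂(-3*y^2)/∂y = 6*x + 6*y
  coefficient of dx ∧ dz: ∂f_3/∂x - ∂f_1/∂z = ∂(2*x^2 + 3*x*z + y^2)/∂x - ∂(-3*y^2)/∂z = 4*x + 3*z
  coefficient of dy ∧ dz: ∂f_3/∂y - ∂f_2/∂z = ∂(2*x^2 + 3*x*z + y^2)/∂y - ∂(3*x^2 + 3*y^2 - 2*y*z)/∂z = 4*y
Assembling: d(omega) = (6*x + 6*y) dx ∧ dy + (4*x + 3*z) dx ∧ dz + (4*y) dy ∧ dz.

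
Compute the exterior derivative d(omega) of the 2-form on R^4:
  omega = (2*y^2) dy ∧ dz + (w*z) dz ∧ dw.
d(omega) = 0

For a 2-form omega = sum_{i<j} g_{ij} dx_i ∧ dx_j, the exterior derivative is
  d(omega) = sum_{i<j} d(g_{ij}) ∧ dx_i ∧ dx_j = sum_{i<j, k} (∂g_{ij}/∂x_k) dx_k ∧ dx_i ∧ dx_j.
Expand each term, using dx_k ∧ dx_i ∧ dx_j = sgn(permutation) dx_{(a)} ∧ dx_{(b)} ∧ dx_{(c)} with (a < b < c) sorted:

Collecting like 3-forms: d(omega) = 0.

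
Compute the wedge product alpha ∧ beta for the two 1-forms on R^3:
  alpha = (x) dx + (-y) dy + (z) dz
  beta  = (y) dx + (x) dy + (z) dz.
alpha ∧ beta = (x^2 + y^2) dx ∧ dy + (z*(x - y)) dx ∧ dz + (-z*(x + y)) dy ∧ dz

Distribute the wedge, using dx_i ∧ dx_j = -dx_j ∧ dx_i and dx_i ∧ dx_i = 0. For each pair (i, j) with i < j, the coefficient of dx_i ∧ dx_j in alpha ∧ beta is (alpha_i * beta_j - alpha_j * beta_i). Collecting: alpha ∧ beta = (x^2 + y^2) dx ∧ dy + (z*(x - y)) dx ∧ dz + (-z*(x + y)) dy ∧ dz.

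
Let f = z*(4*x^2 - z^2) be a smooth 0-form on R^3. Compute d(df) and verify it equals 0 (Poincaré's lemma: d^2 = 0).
d(df) = 0

Step 1: df = sum_i (∂f/∂x_i) dx_i = (8*x*z) dx + (0) dy + (4*x^2 - 3*z^2) dz.
Step 2: Apply d again. Using the 1-form formula, the coefficient of dx ∧ dy in d(df) is ∂^2 f/∂x ∂y - ∂^2 f/∂y ∂x = (0) - (0) = 0 (equality of mixed partials for smooth f).
Similarly for dx ∧ dz and dy ∧ dz — all coefficients vanish. So d(df) = 0.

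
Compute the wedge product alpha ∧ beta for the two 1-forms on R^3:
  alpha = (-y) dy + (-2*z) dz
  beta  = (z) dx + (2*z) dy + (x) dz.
alpha ∧ beta = (y*z) dx ∧ dy + (-x*y + 4*z^2) dy ∧ dz + (2*z^2) dx ∧ dz

Distribute the wedge, using dx_i ∧ dx_j = -dx_j ∧ dx_i and dx_i ∧ dx_i = 0. For each pair (i, j) with i < j, the coefficient of dx_i ∧ dx_j in alpha ∧ beta is (alpha_i * beta_j - alpha_j * beta_i). Collecting: alpha ∧ beta = (y*z) dx ∧ dy + (-x*y + 4*z^2) dy ∧ dz + (2*z^2) dx ∧ dz.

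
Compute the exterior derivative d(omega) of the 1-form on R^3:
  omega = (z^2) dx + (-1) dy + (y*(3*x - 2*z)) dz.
d(omega) = (3*y - 2*z) dx ∧ dz + (3*x - 2*z) dy ∧ dz

For a 1-form omega = sum_i f_i dx_i, the exterior derivative is
  d(omega) = sum_{i < j} (∂f_j/∂x_i - ∂f_i/∂x_j) dx_i ∧ dx_j.
  coefficient of dx ∧ dz: ∂f_3/∂x - ∂f_1/∂z = ∂(y*(3*x - 2*z))/∂x - ∂(z^2)/∂z = 3*y - 2*z
  coefficient of dy ∧ dz: ∂f_3/∂y - ∂f_2/∂z = ∂(y*(3*x - 2*z))/∂y - ∂(-1)/∂z = 3*x - 2*z
Assembling: d(omega) = (3*y - 2*z) dx ∧ dz + (3*x - 2*z) dy ∧ dz.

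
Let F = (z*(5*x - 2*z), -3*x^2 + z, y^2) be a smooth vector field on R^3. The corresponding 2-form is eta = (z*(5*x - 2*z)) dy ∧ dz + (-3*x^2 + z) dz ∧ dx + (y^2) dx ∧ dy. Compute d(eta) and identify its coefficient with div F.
d(eta) = (5*z) dx ∧ dy ∧ dz; div F = 5*z

For a 2-form in R^3 of the form above, applying d gives a 3-form with coefficient ∂P/∂x + ∂Q/∂y + ∂R/∂z:
  ∂P/∂x = 5*z
  ∂Q/∂y = 0
  ∂R/∂z = 0
Sum = 5*z, which is exactly div F.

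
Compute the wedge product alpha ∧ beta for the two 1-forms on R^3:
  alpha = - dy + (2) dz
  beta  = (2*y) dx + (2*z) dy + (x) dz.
alpha ∧ beta = (2*y) dx ∧ dy + (-x - 4*z) dy ∧ dz + (-4*y) dx ∧ dz

Distribute the wedge, using dx_i ∧ dx_j = -dx_j ∧ dx_i and dx_i ∧ dx_i = 0. For each pair (i, j) with i < j, the coefficient of dx_i ∧ dx_j in alpha ∧ beta is (alpha_i * beta_j - alpha_j * beta_i). Collecting: alpha ∧ beta = (2*y) dx ∧ dy + (-x - 4*z) dy ∧ dz + (-4*y) dx ∧ dz.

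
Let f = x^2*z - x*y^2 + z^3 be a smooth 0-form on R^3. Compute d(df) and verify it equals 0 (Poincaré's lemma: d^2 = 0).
d(df) = 0

Step 1: df = sum_i (∂f/∂x_i) dx_i = (2*x*z - y^2) dx + (-2*x*y) dy + (x^2 + 3*z^2) dz.
Step 2: Apply d again. Using the 1-form formula, the coefficient of dx ∧ dy in d(df) is ∂^2 f/∂x ∂y - ∂^2 f/∂y ∂x = (-2*y) - (-2*y) = 0 (equality of mixed partials for smooth f).
Similarly for dx ∧ dz and dy ∧ dz — all coefficients vanish. So d(df) = 0.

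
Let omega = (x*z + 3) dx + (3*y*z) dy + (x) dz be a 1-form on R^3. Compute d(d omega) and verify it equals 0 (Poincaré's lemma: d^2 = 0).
d(d omega) = 0

Step 1: d omega = sum_{i<j} (∂f_j/∂x_i - ∂f_i/∂x_j) dx_i ∧ dx_j:
  coeff of dx ∧ dy: 0
  coeff of dx ∧ dz: 1 - x
  coeff of dy ∧ dz: -3*y
Step 2: Apply d again to each 2-form coefficient. The only possible 3-form in R^3 is dx ∧ dy ∧ dz, with coefficient
  ∂(coeff of dy∧dz)/∂x - ∂(coeff of dx∧dz)/∂y + ∂(coeff of dx∧dy)/∂z
  = ∂/∂x (-3*y) - ∂/∂y (1 - x) + ∂/∂z (0).
Each of these terms simplifies to sums of mixed partials that cancel in pairs. The result is 0 (by equality of mixed partials for smooth functions — Schwarz / Clairaut).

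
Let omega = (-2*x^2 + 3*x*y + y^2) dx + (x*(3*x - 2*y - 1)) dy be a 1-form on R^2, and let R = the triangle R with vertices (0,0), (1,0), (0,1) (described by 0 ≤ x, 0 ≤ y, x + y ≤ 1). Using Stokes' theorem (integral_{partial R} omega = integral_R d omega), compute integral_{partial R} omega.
integral_(partial R) omega = -2/3

Stokes: integral_partial_R omega = integral_R d omega with d omega = (∂Q/∂x - ∂P/∂y) dx ∧ dy.
  ∂Q/∂x = 6*x - 2*y - 1
  ∂P/∂y = 3*x + 2*y
  integrand = ∂Q/∂x - ∂P/∂y = 3*x - 4*y - 1.
Integrating over R: integral_0^1 integral_0^{1-x} (3*x - 4*y - 1) dy dx = -2/3.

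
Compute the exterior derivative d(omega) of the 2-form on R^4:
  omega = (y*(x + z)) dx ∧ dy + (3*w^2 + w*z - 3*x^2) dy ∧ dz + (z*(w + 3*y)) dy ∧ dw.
d(omega) = (-6*x + y) dx ∧ dy ∧ dz + (5*w - 3*y + z) dy ∧ dz ∧ dw

For a 2-form omega = sum_{i<j} g_{ij} dx_i ∧ dx_j, the exterior derivative is
  d(omega) = sum_{i<j} d(g_{ij}) ∧ dx_i ∧ dx_j = sum_{i<j, k} (∂g_{ij}/∂x_k) dx_k ∧ dx_i ∧ dx_j.
Expand each term, using dx_k ∧ dx_i ∧ dx_j = sgn(permutation) dx_{(a)} ∧ dx_{(b)} ∧ dx_{(c)} with (a < b < c) sorted:
  d(y*(x + z)) includes (∂/∂z)(y*(x + z)) dz = (y) dz, which multiplied by dx ∧ dy gives (y) dx ∧ dy ∧ dz
  d(3*w^2 + w*z - 3*x^2) includes (∂/∂x)(3*w^2 + w*z - 3*x^2) dx = (-6*x) dx, which multiplied by dy ∧ dz gives (-6*x) dx ∧ dy ∧ dz
  d(3*w^2 + w*z - 3*x^2) includes (∂/∂w)(3*w^2 + w*z - 3*x^2) dw = (6*w + z) dw, which multiplied by dy ∧ dz gives (6*w + z) dy ∧ dz ∧ dw
  d(z*(w + 3*y)) includes (∂/∂z)(z*(w + 3*y)) dz = (w + 3*y) dz, which multiplied by dy ∧ dw gives (-w - 3*y) dy ∧ dz ∧ dw
Collecting like 3-forms: d(omega) = (-6*x + y) dx ∧ dy ∧ dz + (5*w - 3*y + z) dy ∧ dz ∧ dw.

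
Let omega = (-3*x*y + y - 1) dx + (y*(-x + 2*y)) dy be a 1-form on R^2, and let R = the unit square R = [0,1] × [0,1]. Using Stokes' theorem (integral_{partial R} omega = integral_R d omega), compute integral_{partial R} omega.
integral_(partial R) omega = 0

Stokes: integral_partial_R omega = integral_R d omega with d omega = (∂Q/∂x - ∂P/∂y) dx ∧ dy.
  ∂Q/∂x = -y
  ∂P/∂y = 1 - 3*x
  integrand = ∂Q/∂x - ∂P/∂y = 3*x - y - 1.
Integrating over R: integral_0^1 integral_0^1 (3*x - y - 1) dx dy = 0.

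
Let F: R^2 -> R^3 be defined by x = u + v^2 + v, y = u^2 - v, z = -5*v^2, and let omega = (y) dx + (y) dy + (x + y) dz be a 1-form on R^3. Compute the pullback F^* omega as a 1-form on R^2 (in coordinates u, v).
F^* omega = (2*u^3 + u^2 - 2*u*v - v) du + (2*v*(-4*u^2 - 5*u - 5*v^2 - v)) dv

Using F^*(f dg) = (f ∘ F) d(g ∘ F), substitute each coordinate x_i by F_i(u, v) in f_i, and replace dx_i by d F_i = (∂F_i/∂u) du + (∂F_i/∂v) dv.
  For the x component: f_1(F) = u^2 - v; d F_1 = (1) du + (2*v + 1) dv
  For the y component: f_2(F) = u^2 - v; d F_2 = (2*u) du + (-1) dv
  For the z component: f_3(F) = u^2 + u + v^2; d F_3 = (0) du + (-10*v) dv
Combining and collecting du, dv coefficients:
  coeff of du: 2*u^3 + u^2 - 2*u*v - v
  coeff of dv: 2*v*(-4*u^2 - 5*u - 5*v^2 - v)
F^* omega = (2*u^3 + u^2 - 2*u*v - v) du + (2*v*(-4*u^2 - 5*u - 5*v^2 - v)) dv.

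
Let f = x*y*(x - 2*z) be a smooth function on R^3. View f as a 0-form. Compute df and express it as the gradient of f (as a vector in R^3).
df = (2*y*(x - z)) dx + (x*(x - 2*z)) dy + (-2*x*y) dz; grad f = (2*y*(x - z), x*(x - 2*z), -2*x*y)

For a 0-form f, d f = (∂f/∂x) dx + (∂f/∂y) dy + (∂f/∂z) dz. The components of the vector representation are exactly the entries of grad f in Cartesian coordinates:
  ∂f/∂x = 2*y*(x - z)
  ∂f/∂y = x*(x - 2*z)
  ∂f/∂z = -2*x*y.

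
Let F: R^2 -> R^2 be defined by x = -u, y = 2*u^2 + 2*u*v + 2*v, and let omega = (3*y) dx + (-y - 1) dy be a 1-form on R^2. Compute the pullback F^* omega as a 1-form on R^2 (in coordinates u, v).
F^* omega = (-8*u^3 - 12*u^2*v - 6*u^2 - 4*u*v^2 - 14*u*v - 4*u - 4*v^2 - 8*v) du + (-4*u^3 - 4*u^2*v - 4*u^2 - 8*u*v - 2*u - 4*v - 2) dv

Using F^*(f dg) = (f ∘ F) d(g ∘ F), substitute each coordinate x_i by F_i(u, v) in f_i, and replace dx_i by d F_i = (∂F_i/∂u) du + (∂F_i/∂v) dv.
  For the x component: f_1(F) = 6*u^2 + 6*u*v + 6*v; d F_1 = (-1) du + (0) dv
  For the y component: f_2(F) = -2*u^2 - 2*u*v - 2*v - 1; d F_2 = (4*u + 2*v) du + (2*u + 2) dv
Combining and collecting du, dv coefficients:
  coeff of du: -8*u^3 - 12*u^2*v - 6*u^2 - 4*u*v^2 - 14*u*v - 4*u - 4*v^2 - 8*v
  coeff of dv: -4*u^3 - 4*u^2*v - 4*u^2 - 8*u*v - 2*u - 4*v - 2
F^* omega = (-8*u^3 - 12*u^2*v - 6*u^2 - 4*u*v^2 - 14*u*v - 4*u - 4*v^2 - 8*v) du + (-4*u^3 - 4*u^2*v - 4*u^2 - 8*u*v - 2*u - 4*v - 2) dv.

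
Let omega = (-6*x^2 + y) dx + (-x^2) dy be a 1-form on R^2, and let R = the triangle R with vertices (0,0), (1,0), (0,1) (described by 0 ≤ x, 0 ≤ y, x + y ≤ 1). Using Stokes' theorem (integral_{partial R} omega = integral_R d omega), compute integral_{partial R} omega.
integral_(partial R) omega = -5/6

Stokes: integral_partial_R omega = integral_R d omega with d omega = (∂Q/∂x - ∂P/∂y) dx ∧ dy.
  ∂Q/∂x = -2*x
  ∂P/∂y = 1
  integrand = ∂Q/∂x - ∂P/∂y = -2*x - 1.
Integrating over R: integral_0^1 integral_0^{1-x} (-2*x - 1) dy dx = -5/6.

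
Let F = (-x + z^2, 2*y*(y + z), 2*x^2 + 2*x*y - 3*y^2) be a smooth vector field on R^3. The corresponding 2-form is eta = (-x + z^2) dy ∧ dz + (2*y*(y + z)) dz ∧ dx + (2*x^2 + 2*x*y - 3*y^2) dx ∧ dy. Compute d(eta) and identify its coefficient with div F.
d(eta) = (4*y + 2*z - 1) dx ∧ dy ∧ dz; div F = 4*y + 2*z - 1

For a 2-form in R^3 of the form above, applying d gives a 3-form with coefficient ∂P/∂x + ∂Q/∂y + ∂R/∂z:
  ∂P/∂x = -1
  ∂Q/∂y = 4*y + 2*z
  ∂R/∂z = 0
Sum = 4*y + 2*z - 1, which is exactly div F.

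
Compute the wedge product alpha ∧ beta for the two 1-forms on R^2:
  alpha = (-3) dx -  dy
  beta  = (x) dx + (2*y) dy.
alpha ∧ beta = (x - 6*y) dx ∧ dy

Distribute the wedge, using dx_i ∧ dx_j = -dx_j ∧ dx_i and dx_i ∧ dx_i = 0. For each pair (i, j) with i < j, the coefficient of dx_i ∧ dx_j in alpha ∧ beta is (alpha_i * beta_j - alpha_j * beta_i). Collecting: alpha ∧ beta = (x - 6*y) dx ∧ dy.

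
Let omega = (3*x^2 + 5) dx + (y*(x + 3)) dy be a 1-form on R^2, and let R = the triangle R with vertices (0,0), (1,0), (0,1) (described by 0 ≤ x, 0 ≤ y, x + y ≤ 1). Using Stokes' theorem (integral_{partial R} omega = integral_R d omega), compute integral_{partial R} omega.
integral_(partial R) omega = 1/6

Stokes: integral_partial_R omega = integral_R d omega with d omega = (∂Q/∂x - ∂P/∂y) dx ∧ dy.
  ∂Q/∂x = y
  ∂P/∂y = 0
  integrand = ∂Q/∂x - ∂P/∂y = y.
Integrating over R: integral_0^1 integral_0^{1-x} (y) dy dx = 1/6.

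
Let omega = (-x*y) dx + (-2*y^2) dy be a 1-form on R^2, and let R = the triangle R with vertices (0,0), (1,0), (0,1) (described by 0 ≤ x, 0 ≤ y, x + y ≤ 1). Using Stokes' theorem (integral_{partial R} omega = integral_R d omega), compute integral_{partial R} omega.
integral_(partial R) omega = 1/6

Stokes: integral_partial_R omega = integral_R d omega with d omega = (∂Q/∂x - ∂P/∂y) dx ∧ dy.
  ∂Q/∂x = 0
  ∂P/∂y = -x
  integrand = ∂Q/∂x - ∂P/∂y = x.
Integrating over R: integral_0^1 integral_0^{1-x} (x) dy dx = 1/6.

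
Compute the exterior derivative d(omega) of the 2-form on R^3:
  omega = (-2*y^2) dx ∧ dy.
d(omega) = 0

For a 2-form omega = sum_{i<j} g_{ij} dx_i ∧ dx_j, the exterior derivative is
  d(omega) = sum_{i<j} d(g_{ij}) ∧ dx_i ∧ dx_j = sum_{i<j, k} (∂g_{ij}/∂x_k) dx_k ∧ dx_i ∧ dx_j.
Expand each term, using dx_k ∧ dx_i ∧ dx_j = sgn(permutation) dx_{(a)} ∧ dx_{(b)} ∧ dx_{(c)} with (a < b < c) sorted:

Collecting like 3-forms: d(omega) = 0.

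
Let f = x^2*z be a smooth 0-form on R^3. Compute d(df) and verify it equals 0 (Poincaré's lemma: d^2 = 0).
d(df) = 0

Step 1: df = sum_i (∂f/∂x_i) dx_i = (2*x*z) dx + (0) dy + (x^2) dz.
Step 2: Apply d again. Using the 1-form formula, the coefficient of dx ∧ dy in d(df) is ∂^2 f/∂x ∂y - ∂^2 f/∂y ∂x = (0) - (0) = 0 (equality of mixed partials for smooth f).
Similarly for dx ∧ dz and dy ∧ dz — all coefficients vanish. So d(df) = 0.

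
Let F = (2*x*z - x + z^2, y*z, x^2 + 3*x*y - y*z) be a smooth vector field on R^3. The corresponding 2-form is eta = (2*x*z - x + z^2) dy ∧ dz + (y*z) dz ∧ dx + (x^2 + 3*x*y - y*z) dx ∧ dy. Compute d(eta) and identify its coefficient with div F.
d(eta) = (-y + 3*z - 1) dx ∧ dy ∧ dz; div F = -y + 3*z - 1

For a 2-form in R^3 of the form above, applying d gives a 3-form with coefficient ∂P/∂x + ∂Q/∂y + ∂R/∂z:
  ∂P/∂x = 2*z - 1
  ∂Q/∂y = z
  ∂R/∂z = -y
Sum = -y + 3*z - 1, which is exactly div F.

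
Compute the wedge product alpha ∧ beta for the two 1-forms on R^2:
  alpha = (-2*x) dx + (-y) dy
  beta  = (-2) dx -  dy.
alpha ∧ beta = (2*x - 2*y) dx ∧ dy

Distribute the wedge, using dx_i ∧ dx_j = -dx_j ∧ dx_i and dx_i ∧ dx_i = 0. For each pair (i, j) with i < j, the coefficient of dx_i ∧ dx_j in alpha ∧ beta is (alpha_i * beta_j - alpha_j * beta_i). Collecting: alpha ∧ beta = (2*x - 2*y) dx ∧ dy.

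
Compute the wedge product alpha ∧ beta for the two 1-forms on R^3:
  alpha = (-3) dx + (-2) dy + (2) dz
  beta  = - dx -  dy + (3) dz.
alpha ∧ beta = (1) dx ∧ dy + (-7) dx ∧ dz + (-4) dy ∧ dz

Distribute the wedge, using dx_i ∧ dx_j = -dx_j ∧ dx_i and dx_i ∧ dx_i = 0. For each pair (i, j) with i < j, the coefficient of dx_i ∧ dx_j in alpha ∧ beta is (alpha_i * beta_j - alpha_j * beta_i). Collecting: alpha ∧ beta = (1) dx ∧ dy + (-7) dx ∧ dz + (-4) dy ∧ dz.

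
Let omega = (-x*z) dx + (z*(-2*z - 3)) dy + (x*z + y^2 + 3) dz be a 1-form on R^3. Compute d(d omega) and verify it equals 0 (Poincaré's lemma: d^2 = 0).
d(d omega) = 0

Step 1: d omega = sum_{i<j} (∂f_j/∂x_i - ∂f_i/∂x_j) dx_i ∧ dx_j:
  coeff of dx ∧ dy: 0
  coeff of dx ∧ dz: x + z
  coeff of dy ∧ dz: 2*y + 4*z + 3
Step 2: Apply d again to each 2-form coefficient. The only possible 3-form in R^3 is dx ∧ dy ∧ dz, with coefficient
  ∂(coeff of dy∧dz)/∂x - ∂(coeff of dx∧dz)/∂y + ∂(coeff of dx∧dy)/∂z
  = ∂/∂x (2*y + 4*z + 3) - ∂/∂y (x + z) + ∂/∂z (0).
Each of these terms simplifies to sums of mixed partials that cancel in pairs. The result is 0 (by equality of mixed partials for smooth functions — Schwarz / Clairaut).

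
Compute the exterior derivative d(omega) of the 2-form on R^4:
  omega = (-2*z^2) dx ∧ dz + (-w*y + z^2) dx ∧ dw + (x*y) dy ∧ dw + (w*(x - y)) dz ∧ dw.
d(omega) = (w + y) dx ∧ dy ∧ dw + (w - 2*z) dx ∧ dz ∧ dw + (-w) dy ∧ dz ∧ dw

For a 2-form omega = sum_{i<j} g_{ij} dx_i ∧ dx_j, the exterior derivative is
  d(omega) = sum_{i<j} d(g_{ij}) ∧ dx_i ∧ dx_j = sum_{i<j, k} (∂g_{ij}/∂x_k) dx_k ∧ dx_i ∧ dx_j.
Expand each term, using dx_k ∧ dx_i ∧ dx_j = sgn(permutation) dx_{(a)} ∧ dx_{(b)} ∧ dx_{(c)} with (a < b < c) sorted:
  d(-w*y + z^2) includes (∂/∂y)(-w*y + z^2) dy = (-w) dy, which multiplied by dx ∧ dw gives (w) dx ∧ dy ∧ dw
  d(-w*y + z^2) includes (∂/∂z)(-w*y + z^2) dz = (2*z) dz, which multiplied by dx ∧ dw gives (-2*z) dx ∧ dz ∧ dw
  d(x*y) includes (∂/∂x)(x*y) dx = (y) dx, which multiplied by dy ∧ dw gives (y) dx ∧ dy ∧ dw
  d(w*(x - y)) includes (∂/∂x)(w*(x - y)) dx = (w) dx, which multiplied by dz ∧ dw gives (w) dx ∧ dz ∧ dw
  d(w*(x - y)) includes (∂/∂y)(w*(x - y)) dy = (-w) dy, which multiplied by dz ∧ dw gives (-w) dy ∧ dz ∧ dw
Collecting like 3-forms: d(omega) = (w + y) dx ∧ dy ∧ dw + (w - 2*z) dx ∧ dz ∧ dw + (-w) dy ∧ dz ∧ dw.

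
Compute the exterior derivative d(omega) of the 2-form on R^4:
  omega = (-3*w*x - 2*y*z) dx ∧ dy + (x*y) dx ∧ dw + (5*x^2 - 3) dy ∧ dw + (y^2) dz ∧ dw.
d(omega) = (-2*y) dx ∧ dy ∧ dz + (6*x) dx ∧ dy ∧ dw + (2*y) dy ∧ dz ∧ dw

For a 2-form omega = sum_{i<j} g_{ij} dx_i ∧ dx_j, the exterior derivative is
  d(omega) = sum_{i<j} d(g_{ij}) ∧ dx_i ∧ dx_j = sum_{i<j, k} (∂g_{ij}/∂x_k) dx_k ∧ dx_i ∧ dx_j.
Expand each term, using dx_k ∧ dx_i ∧ dx_j = sgn(permutation) dx_{(a)} ∧ dx_{(b)} ∧ dx_{(c)} with (a < b < c) sorted:
  d(-3*w*x - 2*y*z) includes (∂/∂z)(-3*w*x - 2*y*z) dz = (-2*y) dz, which multiplied by dx ∧ dy gives (-2*y) dx ∧ dy ∧ dz
  d(-3*w*x - 2*y*z) includes (∂/∂w)(-3*w*x - 2*y*z) dw = (-3*x) dw, which multiplied by dx ∧ dy gives (-3*x) dx ∧ dy ∧ dw
  d(x*y) includes (∂/∂y)(x*y) dy = (x) dy, which multiplied by dx ∧ dw gives (-x) dx ∧ dy ∧ dw
  d(5*x^2 - 3) includes (∂/∂x)(5*x^2 - 3) dx = (10*x) dx, which multiplied by dy ∧ dw gives (10*x) dx ∧ dy ∧ dw
  d(y^2) includes (∂/∂y)(y^2) dy = (2*y) dy, which multiplied by dz ∧ dw gives (2*y) dy ∧ dz ∧ dw
Collecting like 3-forms: d(omega) = (-2*y) dx ∧ dy ∧ dz + (6*x) dx ∧ dy ∧ dw + (2*y) dy ∧ dz ∧ dw.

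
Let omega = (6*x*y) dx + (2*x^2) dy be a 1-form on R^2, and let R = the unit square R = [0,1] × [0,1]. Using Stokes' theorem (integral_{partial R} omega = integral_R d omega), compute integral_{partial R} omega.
integral_(partial R) omega = -1

Stokes: integral_partial_R omega = integral_R d omega with d omega = (∂Q/∂x - ∂P/∂y) dx ∧ dy.
  ∂Q/∂x = 4*x
  ∂P/∂y = 6*x
  integrand = ∂Q/∂x - ∂P/∂y = -2*x.
Integrating over R: integral_0^1 integral_0^1 (-2*x) dx dy = -1.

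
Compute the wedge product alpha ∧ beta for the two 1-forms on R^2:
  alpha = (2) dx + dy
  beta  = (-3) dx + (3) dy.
alpha ∧ beta = (9) dx ∧ dy

Distribute the wedge, using dx_i ∧ dx_j = -dx_j ∧ dx_i and dx_i ∧ dx_i = 0. For each pair (i, j) with i < j, the coefficient of dx_i ∧ dx_j in alpha ∧ beta is (alpha_i * beta_j - alpha_j * beta_i). Collecting: alpha ∧ beta = (9) dx ∧ dy.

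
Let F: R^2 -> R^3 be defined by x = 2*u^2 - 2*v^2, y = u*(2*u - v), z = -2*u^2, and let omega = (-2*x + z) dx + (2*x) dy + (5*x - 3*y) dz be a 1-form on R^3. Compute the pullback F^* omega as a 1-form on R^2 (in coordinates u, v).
F^* omega = (-24*u^3 - 16*u^2*v + 40*u*v^2 + 4*v^3) du + (-4*u^3 + 24*u^2*v + 4*u*v^2 - 16*v^3) dv

Using F^*(f dg) = (f ∘ F) d(g ∘ F), substitute each coordinate x_i by F_i(u, v) in f_i, and replace dx_i by d F_i = (∂F_i/∂u) du + (∂F_i/∂v) dv.
  For the x component: f_1(F) = -6*u^2 + 4*v^2; d F_1 = (4*u) du + (-4*v) dv
  For the y component: f_2(F) = 4*u^2 - 4*v^2; d F_2 = (4*u - v) du + (-u) dv
  For the z component: f_3(F) = 4*u^2 + 3*u*v - 10*v^2; d F_3 = (-4*u) du + (0) dv
Combining and collecting du, dv coefficients:
  coeff of du: -24*u^3 - 16*u^2*v + 40*u*v^2 + 4*v^3
  coeff of dv: -4*u^3 + 24*u^2*v + 4*u*v^2 - 16*v^3
F^* omega = (-24*u^3 - 16*u^2*v + 40*u*v^2 + 4*v^3) du + (-4*u^3 + 24*u^2*v + 4*u*v^2 - 16*v^3) dv.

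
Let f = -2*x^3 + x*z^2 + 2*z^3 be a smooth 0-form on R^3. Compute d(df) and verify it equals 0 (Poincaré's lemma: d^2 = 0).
d(df) = 0

Step 1: df = sum_i (∂f/∂x_i) dx_i = (-6*x^2 + z^2) dx + (0) dy + (2*z*(x + 3*z)) dz.
Step 2: Apply d again. Using the 1-form formula, the coefficient of dx ∧ dy in d(df) is ∂^2 f/∂x ∂y - ∂^2 f/∂y ∂x = (0) - (0) = 0 (equality of mixed partials for smooth f).
Similarly for dx ∧ dz and dy ∧ dz — all coefficients vanish. So d(df) = 0.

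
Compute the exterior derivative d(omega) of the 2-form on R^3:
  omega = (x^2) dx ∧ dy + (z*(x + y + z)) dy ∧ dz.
d(omega) = (z) dx ∧ dy ∧ dz

For a 2-form omega = sum_{i<j} g_{ij} dx_i ∧ dx_j, the exterior derivative is
  d(omega) = sum_{i<j} d(g_{ij}) ∧ dx_i ∧ dx_j = sum_{i<j, k} (∂g_{ij}/∂x_k) dx_k ∧ dx_i ∧ dx_j.
Expand each term, using dx_k ∧ dx_i ∧ dx_j = sgn(permutation) dx_{(a)} ∧ dx_{(b)} ∧ dx_{(c)} with (a < b < c) sorted:
  d(z*(x + y + z)) includes (∂/∂x)(z*(x + y + z)) dx = (z) dx, which multiplied by dy ∧ dz gives (z) dx ∧ dy ∧ dz
Collecting like 3-forms: d(omega) = (z) dx ∧ dy ∧ dz.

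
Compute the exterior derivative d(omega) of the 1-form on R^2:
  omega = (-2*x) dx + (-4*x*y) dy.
d(omega) = (-4*y) dx ∧ dy

For a 1-form omega = sum_i f_i dx_i, the exterior derivative is
  d(omega) = sum_{i < j} (∂f_j/∂x_i - ∂f_i/∂x_j) dx_i ∧ dx_j.
  coefficient of dx ∧ dy: ∂f_2/∂x - ∂f_1/∂y = ∂(-4*x*y)/∂x - ∂(-2*x)/∂y = -4*y
Assembling: d(omega) = (-4*y) dx ∧ dy.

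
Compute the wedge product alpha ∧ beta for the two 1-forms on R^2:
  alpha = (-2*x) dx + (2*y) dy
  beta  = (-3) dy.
alpha ∧ beta = (6*x) dx ∧ dy

Distribute the wedge, using dx_i ∧ dx_j = -dx_j ∧ dx_i and dx_i ∧ dx_i = 0. For each pair (i, j) with i < j, the coefficient of dx_i ∧ dx_j in alpha ∧ beta is (alpha_i * beta_j - alpha_j * beta_i). Collecting: alpha ∧ beta = (6*x) dx ∧ dy.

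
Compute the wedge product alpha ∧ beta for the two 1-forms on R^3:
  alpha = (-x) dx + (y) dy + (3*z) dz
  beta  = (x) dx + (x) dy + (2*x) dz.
alpha ∧ beta = (-x*(x + y)) dx ∧ dy + (-x*(2*x + 3*z)) dx ∧ dz + (x*(2*y - 3*z)) dy ∧ dz

Distribute the wedge, using dx_i ∧ dx_j = -dx_j ∧ dx_i and dx_i ∧ dx_i = 0. For each pair (i, j) with i < j, the coefficient of dx_i ∧ dx_j in alpha ∧ beta is (alpha_i * beta_j - alpha_j * beta_i). Collecting: alpha ∧ beta = (-x*(x + y)) dx ∧ dy + (-x*(2*x + 3*z)) dx ∧ dz + (x*(2*y - 3*z)) dy ∧ dz.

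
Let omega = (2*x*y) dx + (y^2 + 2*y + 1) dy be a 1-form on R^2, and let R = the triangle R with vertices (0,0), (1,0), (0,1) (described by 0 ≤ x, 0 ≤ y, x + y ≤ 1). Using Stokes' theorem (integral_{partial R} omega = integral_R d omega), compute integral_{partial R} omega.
integral_(partial R) omega = -1/3

Stokes: integral_partial_R omega = integral_R d omega with d omega = (∂Q/∂x - ∂P/∂y) dx ∧ dy.
  ∂Q/∂x = 0
  ∂P/∂y = 2*x
  integrand = ∂Q/∂x - ∂P/∂y = -2*x.
Integrating over R: integral_0^1 integral_0^{1-x} (-2*x) dy dx = -1/3.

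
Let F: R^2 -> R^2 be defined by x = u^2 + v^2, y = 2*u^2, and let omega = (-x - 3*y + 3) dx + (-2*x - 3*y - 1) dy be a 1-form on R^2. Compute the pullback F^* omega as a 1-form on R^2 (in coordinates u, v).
F^* omega = (2*u*(-23*u^2 - 5*v^2 + 1)) du + (2*v*(-7*u^2 - v^2 + 3)) dv

Using F^*(f dg) = (f ∘ F) d(g ∘ F), substitute each coordinate x_i by F_i(u, v) in f_i, and replace dx_i by d F_i = (∂F_i/∂u) du + (∂F_i/∂v) dv.
  For the x component: f_1(F) = -7*u^2 - v^2 + 3; d F_1 = (2*u) du + (2*v) dv
  For the y component: f_2(F) = -8*u^2 - 2*v^2 - 1; d F_2 = (4*u) du + (0) dv
Combining and collecting du, dv coefficients:
  coeff of du: 2*u*(-23*u^2 - 5*v^2 + 1)
  coeff of dv: 2*v*(-7*u^2 - v^2 + 3)
F^* omega = (2*u*(-23*u^2 - 5*v^2 + 1)) du + (2*v*(-7*u^2 - v^2 + 3)) dv.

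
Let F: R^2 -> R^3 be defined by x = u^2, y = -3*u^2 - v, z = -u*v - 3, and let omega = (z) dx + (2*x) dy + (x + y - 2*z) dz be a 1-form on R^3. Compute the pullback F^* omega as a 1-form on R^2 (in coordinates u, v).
F^* omega = (-12*u^3 - 2*u*v^2 - 6*u + v^2 - 6*v) du + (u*(2*u^2 - 2*u*v - 2*u + v - 6)) dv

Using F^*(f dg) = (f ∘ F) d(g ∘ F), substitute each coordinate x_i by F_i(u, v) in f_i, and replace dx_i by d F_i = (∂F_i/∂u) du + (∂F_i/∂v) dv.
  For the x component: f_1(F) = -u*v - 3; d F_1 = (2*u) du + (0) dv
  For the y component: f_2(F) = 2*u^2; d F_2 = (-6*u) du + (-1) dv
  For the z component: f_3(F) = -2*u^2 + 2*u*v - v + 6; d F_3 = (-v) du + (-u) dv
Combining and collecting du, dv coefficients:
  coeff of du: -12*u^3 - 2*u*v^2 - 6*u + v^2 - 6*v
  coeff of dv: u*(2*u^2 - 2*u*v - 2*u + v - 6)
F^* omega = (-12*u^3 - 2*u*v^2 - 6*u + v^2 - 6*v) du + (u*(2*u^2 - 2*u*v - 2*u + v - 6)) dv.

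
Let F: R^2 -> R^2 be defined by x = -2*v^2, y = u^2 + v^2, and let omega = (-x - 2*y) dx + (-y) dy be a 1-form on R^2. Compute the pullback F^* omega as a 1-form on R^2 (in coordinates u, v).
F^* omega = (2*u*(-u^2 - v^2)) du + (2*v*(3*u^2 - v^2)) dv

Using F^*(f dg) = (f ∘ F) d(g ∘ F), substitute each coordinate x_i by F_i(u, v) in f_i, and replace dx_i by d F_i = (∂F_i/∂u) du + (∂F_i/∂v) dv.
  For the x component: f_1(F) = -2*u^2; d F_1 = (0) du + (-4*v) dv
  For the y component: f_2(F) = -u^2 - v^2; d F_2 = (2*u) du + (2*v) dv
Combining and collecting du, dv coefficients:
  coeff of du: 2*u*(-u^2 - v^2)
  coeff of dv: 2*v*(3*u^2 - v^2)
F^* omega = (2*u*(-u^2 - v^2)) du + (2*v*(3*u^2 - v^2)) dv.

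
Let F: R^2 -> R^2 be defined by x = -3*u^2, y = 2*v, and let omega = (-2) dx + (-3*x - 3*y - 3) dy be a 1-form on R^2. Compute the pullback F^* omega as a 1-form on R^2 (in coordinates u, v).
F^* omega = (12*u) du + (18*u^2 - 12*v - 6) dv

Using F^*(f dg) = (f ∘ F) d(g ∘ F), substitute each coordinate x_i by F_i(u, v) in f_i, and replace dx_i by d F_i = (∂F_i/∂u) du + (∂F_i/∂v) dv.
  For the x component: f_1(F) = -2; d F_1 = (-6*u) du + (0) dv
  For the y component: f_2(F) = 9*u^2 - 6*v - 3; d F_2 = (0) du + (2) dv
Combining and collecting du, dv coefficients:
  coeff of du: 12*u
  coeff of dv: 18*u^2 - 12*v - 6
F^* omega = (12*u) du + (18*u^2 - 12*v - 6) dv.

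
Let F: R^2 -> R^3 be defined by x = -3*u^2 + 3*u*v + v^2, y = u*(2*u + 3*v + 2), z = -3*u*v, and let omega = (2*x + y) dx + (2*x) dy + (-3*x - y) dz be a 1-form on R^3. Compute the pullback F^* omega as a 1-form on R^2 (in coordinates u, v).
F^* omega = (-81*u^2*v - 24*u^2 + 77*u*v^2 + 24*u*v + 21*v^3 + 4*v^2) du + (-51*u^3 + 73*u^2*v + 12*u^2 + 39*u*v^2 + 4*u*v + 4*v^3) dv

Using F^*(f dg) = (f ∘ F) d(g ∘ F), substitute each coordinate x_i by F_i(u, v) in f_i, and replace dx_i by d F_i = (∂F_i/∂u) du + (∂F_i/∂v) dv.
  For the x component: f_1(F) = -4*u^2 + 9*u*v + 2*u + 2*v^2; d F_1 = (-6*u + 3*v) du + (3*u + 2*v) dv
  For the y component: f_2(F) = -6*u^2 + 6*u*v + 2*v^2; d F_2 = (4*u + 3*v + 2) du + (3*u) dv
  For the z component: f_3(F) = 7*u^2 - 12*u*v - 2*u - 3*v^2; d F_3 = (-3*v) du + (-3*u) dv
Combining and collecting du, dv coefficients:
  coeff of du: -81*u^2*v - 24*u^2 + 77*u*v^2 + 24*u*v + 21*v^3 + 4*v^2
  coeff of dv: -51*u^3 + 73*u^2*v + 12*u^2 + 39*u*v^2 + 4*u*v + 4*v^3
F^* omega = (-81*u^2*v - 24*u^2 + 77*u*v^2 + 24*u*v + 21*v^3 + 4*v^2) du + (-51*u^3 + 73*u^2*v + 12*u^2 + 39*u*v^2 + 4*u*v + 4*v^3) dv.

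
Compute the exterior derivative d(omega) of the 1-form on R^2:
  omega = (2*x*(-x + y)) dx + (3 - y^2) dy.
d(omega) = (-2*x) dx ∧ dy

For a 1-form omega = sum_i f_i dx_i, the exterior derivative is
  d(omega) = sum_{i < j} (∂f_j/∂x_i - ∂f_i/∂x_j) dx_i ∧ dx_j.
  coefficient of dx ∧ dy: ∂f_2/∂x - ∂f_1/∂y = ∂(3 - y^2)/∂x - ∂(2*x*(-x + y))/∂y = -2*x
Assembling: d(omega) = (-2*x) dx ∧ dy.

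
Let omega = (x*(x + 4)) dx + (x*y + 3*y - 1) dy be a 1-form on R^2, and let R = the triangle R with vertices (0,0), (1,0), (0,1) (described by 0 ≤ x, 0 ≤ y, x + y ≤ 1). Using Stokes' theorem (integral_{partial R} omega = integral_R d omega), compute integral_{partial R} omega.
integral_(partial R) omega = 1/6

Stokes: integral_partial_R omega = integral_R d omega with d omega = (∂Q/∂x - ∂P/∂y) dx ∧ dy.
  ∂Q/∂x = y
  ∂P/∂y = 0
  integrand = ∂Q/∂x - ∂P/∂y = y.
Integrating over R: integral_0^1 integral_0^{1-x} (y) dy dx = 1/6.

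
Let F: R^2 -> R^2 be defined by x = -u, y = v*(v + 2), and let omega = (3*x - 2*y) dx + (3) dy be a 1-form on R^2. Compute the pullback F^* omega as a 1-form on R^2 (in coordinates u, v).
F^* omega = (3*u + 2*v^2 + 4*v) du + (6*v + 6) dv

Using F^*(f dg) = (f ∘ F) d(g ∘ F), substitute each coordinate x_i by F_i(u, v) in f_i, and replace dx_i by d F_i = (∂F_i/∂u) du + (∂F_i/∂v) dv.
  For the x component: f_1(F) = -3*u - 2*v^2 - 4*v; d F_1 = (-1) du + (0) dv
  For the y component: f_2(F) = 3; d F_2 = (0) du + (2*v + 2) dv
Combining and collecting du, dv coefficients:
  coeff of du: 3*u + 2*v^2 + 4*v
  coeff of dv: 6*v + 6
F^* omega = (3*u + 2*v^2 + 4*v) du + (6*v + 6) dv.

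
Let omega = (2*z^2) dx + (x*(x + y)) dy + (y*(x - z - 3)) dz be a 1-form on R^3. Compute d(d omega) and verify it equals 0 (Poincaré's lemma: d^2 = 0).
d(d omega) = 0

Step 1: d omega = sum_{i<j} (∂f_j/∂x_i - ∂f_i/∂x_j) dx_i ∧ dx_j:
  coeff of dx ∧ dy: 2*x + y
  coeff of dx ∧ dz: y - 4*z
  coeff of dy ∧ dz: x - z - 3
Step 2: Apply d again to each 2-form coefficient. The only possible 3-form in R^3 is dx ∧ dy ∧ dz, with coefficient
  ∂(coeff of dy∧dz)/∂x - ∂(coeff of dx∧dz)/∂y + ∂(coeff of dx∧dy)/∂z
  = ∂/∂x (x - z - 3) - ∂/∂y (y - 4*z) + ∂/∂z (2*x + y).
Each of these terms simplifies to sums of mixed partials that cancel in pairs. The result is 0 (by equality of mixed partials for smooth functions — Schwarz / Clairaut).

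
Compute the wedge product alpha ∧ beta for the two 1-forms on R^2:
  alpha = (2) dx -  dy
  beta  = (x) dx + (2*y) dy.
alpha ∧ beta = (x + 4*y) dx ∧ dy

Distribute the wedge, using dx_i ∧ dx_j = -dx_j ∧ dx_i and dx_i ∧ dx_i = 0. For each pair (i, j) with i < j, the coefficient of dx_i ∧ dx_j in alpha ∧ beta is (alpha_i * beta_j - alpha_j * beta_i). Collecting: alpha ∧ beta = (x + 4*y) dx ∧ dy.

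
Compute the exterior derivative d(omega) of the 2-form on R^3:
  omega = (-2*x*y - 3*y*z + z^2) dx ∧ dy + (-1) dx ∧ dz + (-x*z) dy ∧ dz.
d(omega) = (-3*y + z) dx ∧ dy ∧ dz

For a 2-form omega = sum_{i<j} g_{ij} dx_i ∧ dx_j, the exterior derivative is
  d(omega) = sum_{i<j} d(g_{ij}) ∧ dx_i ∧ dx_j = sum_{i<j, k} (∂g_{ij}/∂x_k) dx_k ∧ dx_i ∧ dx_j.
Expand each term, using dx_k ∧ dx_i ∧ dx_j = sgn(permutation) dx_{(a)} ∧ dx_{(b)} ∧ dx_{(c)} with (a < b < c) sorted:
  d(-2*x*y - 3*y*z + z^2) includes (∂/∂z)(-2*x*y - 3*y*z + z^2) dz = (-3*y + 2*z) dz, which multiplied by dx ∧ dy gives (-3*y + 2*z) dx ∧ dy ∧ dz
  d(-x*z) includes (∂/∂x)(-x*z) dx = (-z) dx, which multiplied by dy ∧ dz gives (-z) dx ∧ dy ∧ dz
Collecting like 3-forms: d(omega) = (-3*y + z) dx ∧ dy ∧ dz.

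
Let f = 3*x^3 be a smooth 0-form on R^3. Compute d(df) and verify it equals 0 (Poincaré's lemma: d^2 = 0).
d(df) = 0

Step 1: df = sum_i (∂f/∂x_i) dx_i = (9*x^2) dx + (0) dy + (0) dz.
Step 2: Apply d again. Using the 1-form formula, the coefficient of dx ∧ dy in d(df) is ∂^2 f/∂x ∂y - ∂^2 f/∂y ∂x = (0) - (0) = 0 (equality of mixed partials for smooth f).
Similarly for dx ∧ dz and dy ∧ dz — all coefficients vanish. So d(df) = 0.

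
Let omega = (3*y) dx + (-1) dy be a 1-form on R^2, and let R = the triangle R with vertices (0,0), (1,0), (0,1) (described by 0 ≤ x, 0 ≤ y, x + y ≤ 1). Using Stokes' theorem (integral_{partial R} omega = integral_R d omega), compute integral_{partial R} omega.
integral_(partial R) omega = -3/2

Stokes: integral_partial_R omega = integral_R d omega with d omega = (∂Q/∂x - ∂P/∂y) dx ∧ dy.
  ∂Q/∂x = 0
  ∂P/∂y = 3
  integrand = ∂Q/∂x - ∂P/∂y = -3.
Integrating over R: integral_0^1 integral_0^{1-x} (-3) dy dx = -3/2.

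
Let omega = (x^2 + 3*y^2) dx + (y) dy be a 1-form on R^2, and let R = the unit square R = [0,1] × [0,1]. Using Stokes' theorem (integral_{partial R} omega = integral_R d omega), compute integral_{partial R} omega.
integral_(partial R) omega = -3

Stokes: integral_partial_R omega = integral_R d omega with d omega = (∂Q/∂x - ∂P/∂y) dx ∧ dy.
  ∂Q/∂x = 0
  ∂P/∂y = 6*y
  integrand = ∂Q/∂x - ∂P/∂y = -6*y.
Integrating over R: integral_0^1 integral_0^1 (-6*y) dx dy = -3.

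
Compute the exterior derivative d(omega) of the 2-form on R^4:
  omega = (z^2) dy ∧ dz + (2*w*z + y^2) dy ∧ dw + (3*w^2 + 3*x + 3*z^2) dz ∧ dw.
d(omega) = (-2*w) dy ∧ dz ∧ dw + (3) dx ∧ dz ∧ dw

For a 2-form omega = sum_{i<j} g_{ij} dx_i ∧ dx_j, the exterior derivative is
  d(omega) = sum_{i<j} d(g_{ij}) ∧ dx_i ∧ dx_j = sum_{i<j, k} (∂g_{ij}/∂x_k) dx_k ∧ dx_i ∧ dx_j.
Expand each term, using dx_k ∧ dx_i ∧ dx_j = sgn(permutation) dx_{(a)} ∧ dx_{(b)} ∧ dx_{(c)} with (a < b < c) sorted:
  d(2*w*z + y^2) includes (∂/∂z)(2*w*z + y^2) dz = (2*w) dz, which multiplied by dy ∧ dw gives (-2*w) dy ∧ dz ∧ dw
  d(3*w^2 + 3*x + 3*z^2) includes (∂/∂x)(3*w^2 + 3*x + 3*z^2) dx = (3) dx, which multiplied by dz ∧ dw gives (3) dx ∧ dz ∧ dw
Collecting like 3-forms: d(omega) = (-2*w) dy ∧ dz ∧ dw + (3) dx ∧ dz ∧ dw.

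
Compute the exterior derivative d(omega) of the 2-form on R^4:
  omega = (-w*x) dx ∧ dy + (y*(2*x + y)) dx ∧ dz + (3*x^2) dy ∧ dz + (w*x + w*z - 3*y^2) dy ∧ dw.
d(omega) = (w - x) dx ∧ dy ∧ dw + (4*x - 2*y) dx ∧ dy ∧ dz + (-w) dy ∧ dz ∧ dw

For a 2-form omega = sum_{i<j} g_{ij} dx_i ∧ dx_j, the exterior derivative is
  d(omega) = sum_{i<j} d(g_{ij}) ∧ dx_i ∧ dx_j = sum_{i<j, k} (∂g_{ij}/∂x_k) dx_k ∧ dx_i ∧ dx_j.
Expand each term, using dx_k ∧ dx_i ∧ dx_j = sgn(permutation) dx_{(a)} ∧ dx_{(b)} ∧ dx_{(c)} with (a < b < c) sorted:
  d(-w*x) includes (∂/∂w)(-w*x) dw = (-x) dw, which multiplied by dx ∧ dy gives (-x) dx ∧ dy ∧ dw
  d(y*(2*x + y)) includes (∂/∂y)(y*(2*x + y)) dy = (2*x + 2*y) dy, which multiplied by dx ∧ dz gives (-2*x - 2*y) dx ∧ dy ∧ dz
  d(3*x^2) includes (∂/∂x)(3*x^2) dx = (6*x) dx, which multiplied by dy ∧ dz gives (6*x) dx ∧ dy ∧ dz
  d(w*x + w*z - 3*y^2) includes (∂/∂x)(w*x + w*z - 3*y^2) dx = (w) dx, which multiplied by dy ∧ dw gives (w) dx ∧ dy ∧ dw
  d(w*x + w*z - 3*y^2) includes (∂/∂z)(w*x + w*z - 3*y^2) dz = (w) dz, which multiplied by dy ∧ dw gives (-w) dy ∧ dz ∧ dw
Collecting like 3-forms: d(omega) = (w - x) dx ∧ dy ∧ dw + (4*x - 2*y) dx ∧ dy ∧ dz + (-w) dy ∧ dz ∧ dw.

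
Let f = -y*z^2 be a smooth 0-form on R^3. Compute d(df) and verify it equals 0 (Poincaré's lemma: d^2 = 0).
d(df) = 0

Step 1: df = sum_i (∂f/∂x_i) dx_i = (0) dx + (-z^2) dy + (-2*y*z) dz.
Step 2: Apply d again. Using the 1-form formula, the coefficient of dx ∧ dy in d(df) is ∂^2 f/∂x ∂y - ∂^2 f/∂y ∂x = (0) - (0) = 0 (equality of mixed partials for smooth f).
Similarly for dx ∧ dz and dy ∧ dz — all coefficients vanish. So d(df) = 0.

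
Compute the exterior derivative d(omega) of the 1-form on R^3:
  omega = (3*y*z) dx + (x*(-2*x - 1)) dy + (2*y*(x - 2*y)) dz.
d(omega) = (-4*x - 3*z - 1) dx ∧ dy + (-y) dx ∧ dz + (2*x - 8*y) dy ∧ dz

For a 1-form omega = sum_i f_i dx_i, the exterior derivative is
  d(omega) = sum_{i < j} (∂f_j/∂x_i - ∂f_i/∂x_j) dx_i ∧ dx_j.
  coefficient of dx ∧ dy: ∂f_2/∂x - ∂f_1/∂y = ∂(x*(-2*x - 1))/∂x - ∂(3*y*z)/∂y = -4*x - 3*z - 1
  coefficient of dx ∧ dz: ∂f_3/∂x - ∂f_1/∂z = ∂(2*y*(x - 2*y))/∂x - ∂(3*y*z)/∂z = -y
  coefficient of dy ∧ dz: ∂f_3/∂y - ∂f_2/∂z = ∂(2*y*(x - 2*y))/∂y - ∂(x*(-2*x - 1))/∂z = 2*x - 8*y
Assembling: d(omega) = (-4*x - 3*z - 1) dx ∧ dy + (-y) dx ∧ dz + (2*x - 8*y) dy ∧ dz.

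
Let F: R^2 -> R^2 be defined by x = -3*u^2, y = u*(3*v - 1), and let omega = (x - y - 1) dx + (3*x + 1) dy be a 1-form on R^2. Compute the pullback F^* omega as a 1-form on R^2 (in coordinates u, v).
F^* omega = (18*u^3 - 9*u^2*v + 3*u^2 + 6*u + 3*v - 1) du + (-27*u^3 + 3*u) dv

Using F^*(f dg) = (f ∘ F) d(g ∘ F), substitute each coordinate x_i by F_i(u, v) in f_i, and replace dx_i by d F_i = (∂F_i/∂u) du + (∂F_i/∂v) dv.
  For the x component: f_1(F) = -3*u^2 - 3*u*v + u - 1; d F_1 = (-6*u) du + (0) dv
  For the y component: f_2(F) = 1 - 9*u^2; d F_2 = (3*v - 1) du + (3*u) dv
Combining and collecting du, dv coefficients:
  coeff of du: 18*u^3 - 9*u^2*v + 3*u^2 + 6*u + 3*v - 1
  coeff of dv: -27*u^3 + 3*u
F^* omega = (18*u^3 - 9*u^2*v + 3*u^2 + 6*u + 3*v - 1) du + (-27*u^3 + 3*u) dv.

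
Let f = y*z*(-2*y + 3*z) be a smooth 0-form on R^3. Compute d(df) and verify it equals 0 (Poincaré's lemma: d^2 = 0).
d(df) = 0

Step 1: df = sum_i (∂f/∂x_i) dx_i = (0) dx + (z*(-4*y + 3*z)) dy + (2*y*(-y + 3*z)) dz.
Step 2: Apply d again. Using the 1-form formula, the coefficient of dx ∧ dy in d(df) is ∂^2 f/∂x ∂y - ∂^2 f/∂y ∂x = (0) - (0) = 0 (equality of mixed partials for smooth f).
Similarly for dx ∧ dz and dy ∧ dz — all coefficients vanish. So d(df) = 0.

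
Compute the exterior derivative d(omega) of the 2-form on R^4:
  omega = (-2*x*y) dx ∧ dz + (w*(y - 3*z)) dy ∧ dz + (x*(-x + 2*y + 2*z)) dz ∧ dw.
d(omega) = (2*x) dx ∧ dy ∧ dz + (2*x + y - 3*z) dy ∧ dz ∧ dw + (-2*x + 2*y + 2*z) dx ∧ dz ∧ dw

For a 2-form omega = sum_{i<j} g_{ij} dx_i ∧ dx_j, the exterior derivative is
  d(omega) = sum_{i<j} d(g_{ij}) ∧ dx_i ∧ dx_j = sum_{i<j, k} (∂g_{ij}/∂x_k) dx_k ∧ dx_i ∧ dx_j.
Expand each term, using dx_k ∧ dx_i ∧ dx_j = sgn(permutation) dx_{(a)} ∧ dx_{(b)} ∧ dx_{(c)} with (a < b < c) sorted:
  d(-2*x*y) includes (∂/∂y)(-2*x*y) dy = (-2*x) dy, which multiplied by dx ∧ dz gives (2*x) dx ∧ dy ∧ dz
  d(w*(y - 3*z)) includes (∂/∂w)(w*(y - 3*z)) dw = (y - 3*z) dw, which multiplied by dy ∧ dz gives (y - 3*z) dy ∧ dz ∧ dw
  d(x*(-x + 2*y + 2*z)) includes (∂/∂x)(x*(-x + 2*y + 2*z)) dx = (-2*x + 2*y + 2*z) dx, which multiplied by dz ∧ dw gives (-2*x + 2*y + 2*z) dx ∧ dz ∧ dw
  d(x*(-x + 2*y + 2*z)) includes (∂/∂y)(x*(-x + 2*y + 2*z)) dy = (2*x) dy, which multiplied by dz ∧ dw gives (2*x) dy ∧ dz ∧ dw
Collecting like 3-forms: d(omega) = (2*x) dx ∧ dy ∧ dz + (2*x + y - 3*z) dy ∧ dz ∧ dw + (-2*x + 2*y + 2*z) dx ∧ dz ∧ dw.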